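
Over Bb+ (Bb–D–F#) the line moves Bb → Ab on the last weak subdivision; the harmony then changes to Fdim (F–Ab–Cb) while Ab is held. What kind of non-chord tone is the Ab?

Ab is an anticipation.

The harmony at that moment is Bb augmented triad (Bb, D, F#); Ab is not a chord tone.
It is approached by step down from Bb and then sustained as the same pitch into the next harmony.
Arriving early and becoming a chord tone when the harmony changes — an anticipation.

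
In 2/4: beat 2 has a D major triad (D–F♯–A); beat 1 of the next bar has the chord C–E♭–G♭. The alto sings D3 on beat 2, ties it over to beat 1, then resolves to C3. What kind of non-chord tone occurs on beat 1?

Suspension.

The harmony at that moment is C diminished triad (C, E♭, G♭); D3 is not a chord tone.
It is held over (the same pitch as the preceding D3) and left by step down to C3.
Held over from the previous chord and resolving down by step — a suspension.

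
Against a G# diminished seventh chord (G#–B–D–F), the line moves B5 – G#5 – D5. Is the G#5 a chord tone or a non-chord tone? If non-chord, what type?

Chord tone (the root of G# diminished seventh chord).

G# diminished seventh chord contains G#, B, D, F; G# is the root, so it is a chord tone.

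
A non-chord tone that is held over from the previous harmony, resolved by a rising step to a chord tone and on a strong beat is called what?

Retardation.

Approach: by preparation — the pitch is first a chord tone, then held (tied or repeated) while the harmony changes under it. Departure: up by step. Metric position: strong.
A prepared dissonance that resolves upward by step — a retardation. (The same figure resolving downward would be a suspension.)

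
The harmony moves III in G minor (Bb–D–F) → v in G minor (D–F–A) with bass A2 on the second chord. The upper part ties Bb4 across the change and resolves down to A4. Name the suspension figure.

9–8 suspension.

At the second chord the bass is A2. The suspended Bb4 lies a ninth above the bass; after resolving down by step to A4, the interval above the bass becomes an octave.
Suspension figures are named by those two intervals: 9–8.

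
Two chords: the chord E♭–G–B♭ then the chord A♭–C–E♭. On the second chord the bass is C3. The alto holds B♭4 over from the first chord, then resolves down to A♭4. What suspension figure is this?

7–6 suspension.

At the second chord the bass is C3. The suspended B♭4 lies a seventh above the bass; after resolving down by step to A♭4, the interval above the bass becomes a sixth.
Suspension figures are named by those two intervals: 7–6.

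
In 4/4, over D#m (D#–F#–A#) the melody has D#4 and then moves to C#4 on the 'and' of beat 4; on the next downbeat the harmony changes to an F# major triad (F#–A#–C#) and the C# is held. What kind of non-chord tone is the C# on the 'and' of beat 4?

Anticipation.

The harmony at that moment is D# minor triad (D#, F#, A#); C#4 is not a chord tone.
It is approached by step down from D#4 and then sustained as the same pitch into the next harmony.
Arriving early and becoming a chord tone when the harmony changes — an anticipation.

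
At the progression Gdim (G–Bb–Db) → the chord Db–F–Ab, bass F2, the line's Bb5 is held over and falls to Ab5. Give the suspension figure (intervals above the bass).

4–3 suspension.

At the second chord the bass is F2. The suspended Bb5 lies a fourth above the bass; after resolving down by step to Ab5, the interval above the bass becomes a third.
Suspension figures are named by those two intervals: 4–3.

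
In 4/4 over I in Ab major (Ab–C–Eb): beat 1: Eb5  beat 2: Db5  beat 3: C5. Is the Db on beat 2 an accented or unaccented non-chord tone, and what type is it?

The harmony at that moment is Ab major triad (Ab, C, Eb); Db5 is not a chord tone.
It is approached by step down from Eb5 and left by step down to C5.
Step in, step out in the same direction — a passing tone.
It falls on a weak beat, so it is unaccented.

Unaccented passing tone.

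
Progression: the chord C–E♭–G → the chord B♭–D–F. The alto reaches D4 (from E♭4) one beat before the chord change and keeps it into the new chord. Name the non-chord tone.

The harmony at that moment is C minor triad (C, E♭, G); D4 is not a chord tone.
It is approached by step down from E♭4 and then sustained as the same pitch into the next harmony.
Arriving early and becoming a chord tone when the harmony changes — an anticipation.

D4 is an anticipation.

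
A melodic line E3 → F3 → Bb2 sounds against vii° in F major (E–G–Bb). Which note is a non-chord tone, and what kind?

The harmony at that moment is E diminished triad (E, G, Bb); F3 is not a chord tone.
It is approached by step up from E3 and left by leap down to Bb2.
Step in, leap out — an escape tone.

F3 is an escape tone.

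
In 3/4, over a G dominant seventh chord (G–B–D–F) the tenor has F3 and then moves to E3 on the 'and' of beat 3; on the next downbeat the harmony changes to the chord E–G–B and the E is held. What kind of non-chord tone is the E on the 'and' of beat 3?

The harmony at that moment is G dominant seventh chord (G, B, D, F); E3 is not a chord tone.
It is approached by step down from F3 and then sustained as the same pitch into the next harmony.
Arriving early and becoming a chord tone when the harmony changes — an anticipation.

Anticipation.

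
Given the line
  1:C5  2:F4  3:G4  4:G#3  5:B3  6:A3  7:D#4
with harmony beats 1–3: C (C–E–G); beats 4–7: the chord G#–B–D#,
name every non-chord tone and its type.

F4 (beat 2) — appoggiatura; A3 (beat 6) — escape tone.

The harmony at that moment is C major triad (C, E, G); F4 is not a chord tone.
It is approached by leap down from C5 and left by step up to G4.
Leap in, step out — an appoggiatura.
The harmony at that moment is G# minor triad (G#, B, D#); A3 is not a chord tone.
It is approached by step down from B3 and left by leap up to D#4.
Step in, leap out — an escape tone.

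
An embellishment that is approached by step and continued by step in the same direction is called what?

Passing tone.

Approach: by step. Departure: by step, continuing in the same direction.
Stepwise on both sides with no change of direction means the note fills in the space between two different chord tones — a passing tone. (Had it turned back to its starting note it would be a neighbor tone instead.)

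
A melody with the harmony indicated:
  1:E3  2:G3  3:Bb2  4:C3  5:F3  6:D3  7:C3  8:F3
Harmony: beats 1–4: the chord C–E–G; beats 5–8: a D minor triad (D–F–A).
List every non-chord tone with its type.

The harmony at that moment is C major triad (C, E, G); Bb2 is not a chord tone.
It is approached by leap down from G3 and left by step up to C3.
Leap in, step out — an appoggiatura.
The harmony at that moment is D minor triad (D, F, A); C3 is not a chord tone.
It is approached by step down from D3 and left by leap up to F3.
Step in, leap out — an escape tone.

Bb2 (beat 3) — appoggiatura; C3 (beat 7) — escape tone.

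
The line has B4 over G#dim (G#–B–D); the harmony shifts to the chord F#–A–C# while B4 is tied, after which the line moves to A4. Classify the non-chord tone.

The harmony at that moment is F# minor triad (F#, A, C#); B4 is not a chord tone.
It is held over (the same pitch as the preceding B4) and left by step down to A4.
Held over from the previous chord and resolving down by step — a suspension.

B4 is a suspension.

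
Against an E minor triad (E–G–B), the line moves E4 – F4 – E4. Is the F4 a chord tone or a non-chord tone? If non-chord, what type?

The harmony at that moment is E minor triad (E, G, B); F4 is not a chord tone.
It is approached by step up from E4 and left by step down to E4.
Step away and step back to the same note — a neighbor tone (upper neighbor).

Non-chord tone — a neighbor tone.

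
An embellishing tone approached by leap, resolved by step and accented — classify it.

Appoggiatura.

Approach: by leap. Departure: by step. Metric position: strong.
Leap in, step out, in a metrically strong position — an appoggiatura. (It is the mirror image of the escape tone, which steps in and leaps out from a weak position.)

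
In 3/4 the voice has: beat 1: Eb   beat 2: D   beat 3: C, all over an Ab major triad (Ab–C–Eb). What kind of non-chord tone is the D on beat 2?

The harmony at that moment is Ab major triad (Ab, C, Eb); D is not a chord tone.
It is approached by step down from Eb and left by step down to C.
Step in, step out in the same direction — a passing tone.

Passing tone.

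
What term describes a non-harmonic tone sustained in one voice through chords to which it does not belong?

Pedal tone.

Approach: none. Departure: none — a single pitch is sustained while the chords change around it, passing through harmonies that do not contain it.
No melodic motion at all; the dissonance is created entirely by the moving harmonies against the stationary note — a pedal tone (pedal point).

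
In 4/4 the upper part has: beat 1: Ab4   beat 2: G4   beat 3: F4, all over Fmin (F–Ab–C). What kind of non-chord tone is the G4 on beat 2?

Passing tone.

The harmony at that moment is F minor triad (F, Ab, C); G4 is not a chord tone.
It is approached by step down from Ab4 and left by step down to F4.
Step in, step out in the same direction — a passing tone.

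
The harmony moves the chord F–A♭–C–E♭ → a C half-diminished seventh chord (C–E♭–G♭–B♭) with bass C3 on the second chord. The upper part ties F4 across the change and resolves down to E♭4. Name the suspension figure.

4–3 suspension.

At the second chord the bass is C3. The suspended F4 lies a fourth above the bass; after resolving down by step to E♭4, the interval above the bass becomes a third.
Suspension figures are named by those two intervals: 4–3.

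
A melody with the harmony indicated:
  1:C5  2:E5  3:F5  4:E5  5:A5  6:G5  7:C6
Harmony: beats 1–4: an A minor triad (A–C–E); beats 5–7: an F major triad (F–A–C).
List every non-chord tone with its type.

The harmony at that moment is A minor triad (A, C, E); F5 is not a chord tone.
It is approached by step up from E5 and left by step down to E5.
Step away and step back to the same note — a neighbor tone (upper neighbor).
The harmony at that moment is F major triad (F, A, C); G5 is not a chord tone.
It is approached by step down from A5 and left by leap up to C6.
Step in, leap out — an escape tone.

F5 (beat 3) — neighbor tone; G5 (beat 6) — escape tone.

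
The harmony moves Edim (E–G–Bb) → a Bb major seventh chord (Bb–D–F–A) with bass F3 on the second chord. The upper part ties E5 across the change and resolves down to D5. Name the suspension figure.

At the second chord the bass is F3. The suspended E5 lies a seventh above the bass; after resolving down by step to D5, the interval above the bass becomes a sixth.
Suspension figures are named by those two intervals: 7–6.

7–6 suspension.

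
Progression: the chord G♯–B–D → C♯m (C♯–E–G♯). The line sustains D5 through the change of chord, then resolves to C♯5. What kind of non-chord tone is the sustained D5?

The harmony at that moment is C♯ minor triad (C♯, E, G♯); D5 is not a chord tone.
It is held over (the same pitch as the preceding D5) and left by step down to C♯5.
Held over from the previous chord and resolving down by step — a suspension.

D5 is a suspension.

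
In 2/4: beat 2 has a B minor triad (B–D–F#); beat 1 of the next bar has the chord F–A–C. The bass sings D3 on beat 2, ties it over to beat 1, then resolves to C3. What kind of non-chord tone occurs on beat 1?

Suspension.

The harmony at that moment is F major triad (F, A, C); D3 is not a chord tone.
It is held over (the same pitch as the preceding D3) and left by step down to C3.
Held over from the previous chord and resolving down by step — a suspension.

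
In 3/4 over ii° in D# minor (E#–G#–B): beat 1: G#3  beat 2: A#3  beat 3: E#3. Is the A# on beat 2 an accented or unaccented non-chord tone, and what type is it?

The harmony at that moment is E# diminished triad (E#, G#, B); A#3 is not a chord tone.
It is approached by step up from G#3 and left by leap down to E#3.
Step in, leap out — an escape tone.
It falls on a weak beat, so it is unaccented.

Unaccented escape tone.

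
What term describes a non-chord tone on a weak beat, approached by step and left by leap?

Escape tone.

Approach: by step. Departure: by leap. Metric position: weak.
Step in, leap out, from a weak position — an escape tone (échappée). (It is the mirror image of the appoggiatura, which leaps in and steps out on a strong beat.)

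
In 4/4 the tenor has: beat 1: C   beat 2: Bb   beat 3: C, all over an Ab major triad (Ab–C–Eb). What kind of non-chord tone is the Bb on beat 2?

Lower neighbor tone.

The harmony at that moment is Ab major triad (Ab, C, Eb); Bb is not a chord tone.
It is approached by step down from C and left by step up to C.
Step away and step back to the same note — a neighbor tone (lower neighbor).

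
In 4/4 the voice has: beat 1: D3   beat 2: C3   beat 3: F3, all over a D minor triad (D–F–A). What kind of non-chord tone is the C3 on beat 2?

Escape tone.

The harmony at that moment is D minor triad (D, F, A); C3 is not a chord tone.
It is approached by step down from D3 and left by leap up to F3.
Step in, leap out, on a weak beat — an escape tone.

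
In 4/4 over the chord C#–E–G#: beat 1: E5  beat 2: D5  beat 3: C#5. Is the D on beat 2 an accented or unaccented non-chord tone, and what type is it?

The harmony at that moment is C# minor triad (C#, E, G#); D5 is not a chord tone.
It is approached by step down from E5 and left by step down to C#5.
Step in, step out in the same direction — a passing tone.
It falls on a weak beat, so it is unaccented.

Unaccented passing tone.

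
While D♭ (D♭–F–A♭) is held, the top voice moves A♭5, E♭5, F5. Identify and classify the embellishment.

E♭5 is an appoggiatura.

The harmony at that moment is D♭ major triad (D♭, F, A♭); E♭5 is not a chord tone.
It is approached by leap down from A♭5 and left by step up to F5.
Leap in, step out — an appoggiatura.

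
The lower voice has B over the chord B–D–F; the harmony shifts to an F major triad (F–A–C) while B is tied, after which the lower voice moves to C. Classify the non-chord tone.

The harmony at that moment is F major triad (F, A, C); B is not a chord tone.
It is held over (the same pitch as the preceding B) and left by step up to C.
Held over from the previous chord and resolving up by step — a retardation.

B is a retardation.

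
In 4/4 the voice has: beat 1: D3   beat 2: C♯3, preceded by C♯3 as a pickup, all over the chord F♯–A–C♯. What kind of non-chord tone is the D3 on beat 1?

The harmony at that moment is F♯ minor triad (F♯, A, C♯); D3 is not a chord tone.
It is approached by step up from C♯3 and left by step down to C♯3.
Step away and step back to the same note — a neighbor tone (upper neighbor).

Upper neighbor tone.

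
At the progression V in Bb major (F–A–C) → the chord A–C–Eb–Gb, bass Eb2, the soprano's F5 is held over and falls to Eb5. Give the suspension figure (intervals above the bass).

At the second chord the bass is Eb2. The suspended F5 lies a ninth above the bass; after resolving down by step to Eb5, the interval above the bass becomes an octave.
Suspension figures are named by those two intervals: 9–8.

9–8 suspension.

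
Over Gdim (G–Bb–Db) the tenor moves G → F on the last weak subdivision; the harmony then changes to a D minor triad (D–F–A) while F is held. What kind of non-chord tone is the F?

F is an anticipation.

The harmony at that moment is G diminished triad (G, Bb, Db); F is not a chord tone.
It is approached by step down from G and then sustained as the same pitch into the next harmony.
Arriving early and becoming a chord tone when the harmony changes — an anticipation.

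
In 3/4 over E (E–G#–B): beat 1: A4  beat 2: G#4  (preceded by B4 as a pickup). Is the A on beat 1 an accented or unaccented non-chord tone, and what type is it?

The harmony at that moment is E major triad (E, G#, B); A4 is not a chord tone.
It is approached by step down from B4 and left by step down to G#4.
Step in, step out in the same direction — a passing tone.
It falls on the downbeat, so it is accented.

Accented passing tone.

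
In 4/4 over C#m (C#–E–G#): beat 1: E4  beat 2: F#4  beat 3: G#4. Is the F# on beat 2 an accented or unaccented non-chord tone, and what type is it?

Unaccented passing tone.

The harmony at that moment is C# minor triad (C#, E, G#); F#4 is not a chord tone.
It is approached by step up from E4 and left by step up to G#4.
Step in, step out in the same direction — a passing tone.
It falls on a weak beat, so it is unaccented.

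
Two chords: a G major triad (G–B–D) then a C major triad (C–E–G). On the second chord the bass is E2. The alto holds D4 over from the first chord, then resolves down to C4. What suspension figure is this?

At the second chord the bass is E2. The suspended D4 lies a seventh above the bass; after resolving down by step to C4, the interval above the bass becomes a sixth.
Suspension figures are named by those two intervals: 7–6.

7–6 suspension.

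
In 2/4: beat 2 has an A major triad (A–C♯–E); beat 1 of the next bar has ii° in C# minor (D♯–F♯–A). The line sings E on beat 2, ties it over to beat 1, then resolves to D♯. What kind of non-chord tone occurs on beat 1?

The harmony at that moment is D♯ diminished triad (D♯, F♯, A); E is not a chord tone.
It is held over (the same pitch as the preceding E) and left by step down to D♯.
Held over from the previous chord and resolving down by step — a suspension.

Suspension.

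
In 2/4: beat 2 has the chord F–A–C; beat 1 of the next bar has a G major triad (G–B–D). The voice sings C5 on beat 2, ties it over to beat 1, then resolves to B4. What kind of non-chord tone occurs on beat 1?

The harmony at that moment is G major triad (G, B, D); C5 is not a chord tone.
It is held over (the same pitch as the preceding C5) and left by step down to B4.
Held over from the previous chord and resolving down by step — a suspension.

Suspension.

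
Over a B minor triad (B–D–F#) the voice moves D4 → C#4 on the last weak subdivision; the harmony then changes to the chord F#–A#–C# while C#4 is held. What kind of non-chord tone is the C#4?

The harmony at that moment is B minor triad (B, D, F#); C#4 is not a chord tone.
It is approached by step down from D4 and then sustained as the same pitch into the next harmony.
Arriving early and becoming a chord tone when the harmony changes — an anticipation.

C#4 is an anticipation.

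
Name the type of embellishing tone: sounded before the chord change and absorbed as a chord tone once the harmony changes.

Anticipation.

Approach: ahead of the chord change (typically by step), so it is dissonant against the current harmony. Departure: none — the same pitch is restated or held and is a chord tone of the new harmony.
Dissonant first, consonant once the harmony catches up: the note simply arrives early — an anticipation. (The reverse timing, consonant first and dissonant after the change, would be a suspension or retardation.)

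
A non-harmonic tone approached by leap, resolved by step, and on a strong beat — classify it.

Approach: by leap. Departure: by step. Metric position: strong.
Leap in, step out, in a metrically strong position — an appoggiatura. (It is the mirror image of the escape tone, which steps in and leaps out from a weak position.)

Appoggiatura.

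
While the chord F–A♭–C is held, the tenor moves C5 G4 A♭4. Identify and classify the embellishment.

G4 is an appoggiatura.

The harmony at that moment is F minor triad (F, A♭, C); G4 is not a chord tone.
It is approached by leap down from C5 and left by step up to A♭4.
Leap in, step out — an appoggiatura.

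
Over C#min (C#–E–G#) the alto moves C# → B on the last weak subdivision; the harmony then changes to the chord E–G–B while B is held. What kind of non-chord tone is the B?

The harmony at that moment is C# minor triad (C#, E, G#); B is not a chord tone.
It is approached by step down from C# and then sustained as the same pitch into the next harmony.
Arriving early and becoming a chord tone when the harmony changes — an anticipation.

B is an anticipation.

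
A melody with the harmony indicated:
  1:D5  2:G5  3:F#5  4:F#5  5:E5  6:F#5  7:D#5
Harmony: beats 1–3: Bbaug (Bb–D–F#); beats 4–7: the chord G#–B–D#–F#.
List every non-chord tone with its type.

G5 (beat 2) — appoggiatura; E5 (beat 5) — neighbor tone.

The harmony at that moment is Bb augmented triad (Bb, D, F#); G5 is not a chord tone.
It is approached by leap up from D5 and left by step down to F#5.
Leap in, step out — an appoggiatura.
The harmony at that moment is G# minor seventh chord (G#, B, D#, F#); E5 is not a chord tone.
It is approached by step down from F#5 and left by step up to F#5.
Step away and step back to the same note — a neighbor tone (lower neighbor).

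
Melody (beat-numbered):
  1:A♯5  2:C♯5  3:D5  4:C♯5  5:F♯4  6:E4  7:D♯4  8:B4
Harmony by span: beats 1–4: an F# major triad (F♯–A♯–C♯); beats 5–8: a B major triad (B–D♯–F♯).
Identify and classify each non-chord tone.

The harmony at that moment is F♯ major triad (F♯, A♯, C♯); D5 is not a chord tone.
It is approached by step up from C♯5 and left by step down to C♯5.
Step away and step back to the same note — a neighbor tone (upper neighbor).
The harmony at that moment is B major triad (B, D♯, F♯); E4 is not a chord tone.
It is approached by step down from F♯4 and left by step down to D♯4.
Step in, step out in the same direction — a passing tone.

D5 (beat 3) — neighbor tone; E4 (beat 6) — passing tone.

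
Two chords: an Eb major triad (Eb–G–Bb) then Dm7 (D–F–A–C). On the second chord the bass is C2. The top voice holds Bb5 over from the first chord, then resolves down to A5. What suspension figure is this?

7–6 suspension.

At the second chord the bass is C2. The suspended Bb5 lies a seventh above the bass; after resolving down by step to A5, the interval above the bass becomes a sixth.
Suspension figures are named by those two intervals: 7–6.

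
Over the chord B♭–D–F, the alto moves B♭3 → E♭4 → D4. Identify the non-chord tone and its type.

E♭4 is an appoggiatura.

The harmony at that moment is B♭ major triad (B♭, D, F); E♭4 is not a chord tone.
It is approached by leap up from B♭3 and left by step down to D4.
Leap in, step out — an appoggiatura.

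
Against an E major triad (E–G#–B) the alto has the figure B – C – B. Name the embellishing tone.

The harmony at that moment is E major triad (E, G#, B); C is not a chord tone.
It is approached by step up from B and left by step down to B.
Step away and step back to the same note — a neighbor tone (upper neighbor).

C is a neighbor tone.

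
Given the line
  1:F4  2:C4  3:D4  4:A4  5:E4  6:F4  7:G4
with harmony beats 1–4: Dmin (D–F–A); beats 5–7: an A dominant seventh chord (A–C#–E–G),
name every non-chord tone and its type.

The harmony at that moment is D minor triad (D, F, A); C4 is not a chord tone.
It is approached by leap down from F4 and left by step up to D4.
Leap in, step out — an appoggiatura.
The harmony at that moment is A dominant seventh chord (A, C#, E, G); F4 is not a chord tone.
It is approached by step up from E4 and left by step up to G4.
Step in, step out in the same direction — a passing tone.

C4 (beat 2) — appoggiatura; F4 (beat 6) — passing tone.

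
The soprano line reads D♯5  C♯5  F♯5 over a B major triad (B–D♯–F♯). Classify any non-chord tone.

The harmony at that moment is B major triad (B, D♯, F♯); C♯5 is not a chord tone.
It is approached by step down from D♯5 and left by leap up to F♯5.
Step in, leap out — an escape tone.

C♯5 is an escape tone.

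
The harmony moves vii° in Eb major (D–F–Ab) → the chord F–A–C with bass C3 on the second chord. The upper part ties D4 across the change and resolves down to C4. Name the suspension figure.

9–8 suspension.

At the second chord the bass is C3. The suspended D4 lies a ninth above the bass; after resolving down by step to C4, the interval above the bass becomes an octave.
Suspension figures are named by those two intervals: 9–8.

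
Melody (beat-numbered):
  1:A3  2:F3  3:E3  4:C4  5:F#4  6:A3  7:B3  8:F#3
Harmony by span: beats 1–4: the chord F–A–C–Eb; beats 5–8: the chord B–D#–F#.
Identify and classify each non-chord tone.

The harmony at that moment is F dominant seventh chord (F, A, C, Eb); E3 is not a chord tone.
It is approached by step down from F3 and left by leap up to C4.
Step in, leap out — an escape tone.
The harmony at that moment is B major triad (B, D#, F#); A3 is not a chord tone.
It is approached by leap down from F#4 and left by step up to B3.
Leap in, step out — an appoggiatura.

E3 (beat 3) — escape tone; A3 (beat 6) — appoggiatura.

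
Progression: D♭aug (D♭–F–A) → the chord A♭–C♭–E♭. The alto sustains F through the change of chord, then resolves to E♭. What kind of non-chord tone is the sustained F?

F is a suspension.

The harmony at that moment is A♭ minor triad (A♭, C♭, E♭); F is not a chord tone.
It is held over (the same pitch as the preceding F) and left by step down to E♭.
Held over from the previous chord and resolving down by step — a suspension.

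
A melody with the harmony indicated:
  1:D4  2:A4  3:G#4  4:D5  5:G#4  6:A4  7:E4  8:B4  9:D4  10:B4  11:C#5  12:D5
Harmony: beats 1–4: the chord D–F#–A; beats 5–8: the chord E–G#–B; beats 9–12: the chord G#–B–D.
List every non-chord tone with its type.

The harmony at that moment is D major triad (D, F#, A); G#4 is not a chord tone.
It is approached by step down from A4 and left by leap up to D5.
Step in, leap out — an escape tone.
The harmony at that moment is E major triad (E, G#, B); A4 is not a chord tone.
It is approached by step up from G#4 and left by leap down to E4.
Step in, leap out — an escape tone.
The harmony at that moment is G# diminished triad (G#, B, D); C#5 is not a chord tone.
It is approached by step up from B4 and left by step up to D5.
Step in, step out in the same direction — a passing tone.

G#4 (beat 3) — escape tone; A4 (beat 6) — escape tone; C#5 (beat 11) — passing tone.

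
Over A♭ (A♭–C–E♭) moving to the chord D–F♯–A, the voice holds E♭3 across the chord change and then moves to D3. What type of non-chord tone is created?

E♭3 is a suspension.

The harmony at that moment is D major triad (D, F♯, A); E♭3 is not a chord tone.
It is held over (the same pitch as the preceding E♭3) and left by step down to D3.
Held over from the previous chord and resolving down by step — a suspension.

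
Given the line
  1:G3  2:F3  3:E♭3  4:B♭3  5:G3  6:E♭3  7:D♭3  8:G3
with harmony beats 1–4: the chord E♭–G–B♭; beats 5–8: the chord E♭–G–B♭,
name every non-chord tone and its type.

The harmony at that moment is E♭ major triad (E♭, G, B♭); F3 is not a chord tone.
It is approached by step down from G3 and left by step down to E♭3.
Step in, step out in the same direction — a passing tone.
The harmony at that moment is E♭ major triad (E♭, G, B♭); D♭3 is not a chord tone.
It is approached by step down from E♭3 and left by leap up to G3.
Step in, leap out — an escape tone.

F3 (beat 2) — passing tone; D♭3 (beat 7) — escape tone.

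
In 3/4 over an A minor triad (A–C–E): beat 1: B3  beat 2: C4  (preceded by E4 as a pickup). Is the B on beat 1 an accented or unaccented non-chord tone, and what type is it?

The harmony at that moment is A minor triad (A, C, E); B3 is not a chord tone.
It is approached by leap down from E4 and left by step up to C4.
Leap in, step out — an appoggiatura.
It falls on the downbeat, so it is accented.

Accented appoggiatura.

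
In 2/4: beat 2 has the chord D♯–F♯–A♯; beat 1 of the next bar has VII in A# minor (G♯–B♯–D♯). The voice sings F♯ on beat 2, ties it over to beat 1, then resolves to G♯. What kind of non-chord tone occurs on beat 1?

The harmony at that moment is G♯ major triad (G♯, B♯, D♯); F♯ is not a chord tone.
It is held over (the same pitch as the preceding F♯) and left by step up to G♯.
Held over from the previous chord and resolving up by step — a retardation.

Retardation.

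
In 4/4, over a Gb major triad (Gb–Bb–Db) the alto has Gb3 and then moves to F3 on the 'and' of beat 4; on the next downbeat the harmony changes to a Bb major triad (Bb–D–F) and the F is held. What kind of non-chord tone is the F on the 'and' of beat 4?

Anticipation.

The harmony at that moment is Gb major triad (Gb, Bb, Db); F3 is not a chord tone.
It is approached by step down from Gb3 and then sustained as the same pitch into the next harmony.
Arriving early and becoming a chord tone when the harmony changes — an anticipation.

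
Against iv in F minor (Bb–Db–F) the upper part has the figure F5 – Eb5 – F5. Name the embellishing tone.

Eb5 is a neighbor tone.

The harmony at that moment is Bb minor triad (Bb, Db, F); Eb5 is not a chord tone.
It is approached by step down from F5 and left by step up to F5.
Step away and step back to the same note — a neighbor tone (lower neighbor).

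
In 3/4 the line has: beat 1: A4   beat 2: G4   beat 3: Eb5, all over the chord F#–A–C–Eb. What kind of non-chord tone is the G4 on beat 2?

The harmony at that moment is F# diminished seventh chord (F#, A, C, Eb); G4 is not a chord tone.
It is approached by step down from A4 and left by leap up to Eb5.
Step in, leap out, on a weak beat — an escape tone.

Escape tone.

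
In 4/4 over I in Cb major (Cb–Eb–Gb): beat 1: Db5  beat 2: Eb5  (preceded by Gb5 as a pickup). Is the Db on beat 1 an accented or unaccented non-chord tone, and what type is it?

Accented appoggiatura.

The harmony at that moment is Cb major triad (Cb, Eb, Gb); Db5 is not a chord tone.
It is approached by leap down from Gb5 and left by step up to Eb5.
Leap in, step out — an appoggiatura.
It falls on the downbeat, so it is accented.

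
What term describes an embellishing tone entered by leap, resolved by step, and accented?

Approach: by leap. Departure: by step. Metric position: strong.
Leap in, step out, in a metrically strong position — an appoggiatura. (It is the mirror image of the escape tone, which steps in and leaps out from a weak position.)

Appoggiatura.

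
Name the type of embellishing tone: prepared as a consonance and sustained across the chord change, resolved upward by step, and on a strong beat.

Retardation.

Approach: by preparation — the pitch is first a chord tone, then held (tied or repeated) while the harmony changes under it. Departure: up by step. Metric position: strong.
A prepared dissonance that resolves upward by step — a retardation. (The same figure resolving downward would be a suspension.)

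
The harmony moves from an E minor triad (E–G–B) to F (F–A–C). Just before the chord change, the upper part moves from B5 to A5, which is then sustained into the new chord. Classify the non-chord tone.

A5 is an anticipation.

The harmony at that moment is E minor triad (E, G, B); A5 is not a chord tone.
It is approached by step down from B5 and then sustained as the same pitch into the next harmony.
Arriving early and becoming a chord tone when the harmony changes — an anticipation.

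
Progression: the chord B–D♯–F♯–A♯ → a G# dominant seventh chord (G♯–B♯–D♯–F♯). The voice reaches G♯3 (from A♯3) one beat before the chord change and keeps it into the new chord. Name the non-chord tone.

G♯3 is an anticipation.

The harmony at that moment is B major seventh chord (B, D♯, F♯, A♯); G♯3 is not a chord tone.
It is approached by step down from A♯3 and then sustained as the same pitch into the next harmony.
Arriving early and becoming a chord tone when the harmony changes — an anticipation.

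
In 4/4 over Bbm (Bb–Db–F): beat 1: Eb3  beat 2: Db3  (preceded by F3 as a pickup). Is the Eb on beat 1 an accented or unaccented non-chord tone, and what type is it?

The harmony at that moment is Bb minor triad (Bb, Db, F); Eb3 is not a chord tone.
It is approached by step down from F3 and left by step down to Db3.
Step in, step out in the same direction — a passing tone.
It falls on the downbeat, so it is accented.

Accented passing tone.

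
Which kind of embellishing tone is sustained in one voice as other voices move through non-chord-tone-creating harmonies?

Approach: none. Departure: none — a single pitch is sustained while the chords change around it, passing through harmonies that do not contain it.
No melodic motion at all; the dissonance is created entirely by the moving harmonies against the stationary note — a pedal tone (pedal point).

Pedal tone.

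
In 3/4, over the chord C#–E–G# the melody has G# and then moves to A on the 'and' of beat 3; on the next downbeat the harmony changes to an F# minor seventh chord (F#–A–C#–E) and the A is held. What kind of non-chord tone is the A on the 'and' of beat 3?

The harmony at that moment is C# minor triad (C#, E, G#); A is not a chord tone.
It is approached by step up from G# and then sustained as the same pitch into the next harmony.
Arriving early and becoming a chord tone when the harmony changes — an anticipation.

Anticipation.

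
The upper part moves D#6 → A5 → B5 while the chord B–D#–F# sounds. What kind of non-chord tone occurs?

A5 is an appoggiatura.

The harmony at that moment is B major triad (B, D#, F#); A5 is not a chord tone.
It is approached by leap down from D#6 and left by step up to B5.
Leap in, step out — an appoggiatura.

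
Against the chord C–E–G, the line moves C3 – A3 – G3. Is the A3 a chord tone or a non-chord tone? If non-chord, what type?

The harmony at that moment is C major triad (C, E, G); A3 is not a chord tone.
It is approached by leap up from C3 and left by step down to G3.
Leap in, step out — an appoggiatura.

Non-chord tone — an appoggiatura.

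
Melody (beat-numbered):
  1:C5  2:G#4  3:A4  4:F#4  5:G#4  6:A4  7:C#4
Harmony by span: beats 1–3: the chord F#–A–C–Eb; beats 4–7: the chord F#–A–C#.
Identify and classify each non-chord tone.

G#4 (beat 2) — appoggiatura; G#4 (beat 5) — passing tone.

The harmony at that moment is F# diminished seventh chord (F#, A, C, Eb); G#4 is not a chord tone.
It is approached by leap down from C5 and left by step up to A4.
Leap in, step out — an appoggiatura.
The harmony at that moment is F# minor triad (F#, A, C#); G#4 is not a chord tone.
It is approached by step up from F#4 and left by step up to A4.
Step in, step out in the same direction — a passing tone.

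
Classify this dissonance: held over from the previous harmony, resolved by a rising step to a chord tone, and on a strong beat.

Retardation.

Approach: by preparation — the pitch is first a chord tone, then held (tied or repeated) while the harmony changes under it. Departure: up by step. Metric position: strong.
A prepared dissonance that resolves upward by step — a retardation. (The same figure resolving downward would be a suspension.)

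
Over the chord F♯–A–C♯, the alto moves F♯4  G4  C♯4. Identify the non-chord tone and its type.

The harmony at that moment is F♯ minor triad (F♯, A, C♯); G4 is not a chord tone.
It is approached by step up from F♯4 and left by leap down to C♯4.
Step in, leap out — an escape tone.

G4 is an escape tone.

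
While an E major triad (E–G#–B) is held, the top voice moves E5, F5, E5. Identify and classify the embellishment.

The harmony at that moment is E major triad (E, G#, B); F5 is not a chord tone.
It is approached by step up from E5 and left by step down to E5.
Step away and step back to the same note — a neighbor tone (upper neighbor).

F5 is a neighbor tone.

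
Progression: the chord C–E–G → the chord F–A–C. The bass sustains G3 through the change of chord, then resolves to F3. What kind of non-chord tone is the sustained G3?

The harmony at that moment is F major triad (F, A, C); G3 is not a chord tone.
It is held over (the same pitch as the preceding G3) and left by step down to F3.
Held over from the previous chord and resolving down by step — a suspension.

G3 is a suspension.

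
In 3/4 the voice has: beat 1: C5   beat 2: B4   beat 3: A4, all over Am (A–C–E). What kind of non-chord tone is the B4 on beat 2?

The harmony at that moment is A minor triad (A, C, E); B4 is not a chord tone.
It is approached by step down from C5 and left by step down to A4.
Step in, step out in the same direction — a passing tone.

Passing tone.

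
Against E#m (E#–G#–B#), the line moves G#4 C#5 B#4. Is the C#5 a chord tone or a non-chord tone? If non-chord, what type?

Non-chord tone — an appoggiatura.

The harmony at that moment is E# minor triad (E#, G#, B#); C#5 is not a chord tone.
It is approached by leap up from G#4 and left by step down to B#4.
Leap in, step out — an appoggiatura.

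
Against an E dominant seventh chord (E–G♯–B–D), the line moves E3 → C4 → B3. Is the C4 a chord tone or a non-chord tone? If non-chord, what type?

Non-chord tone — an appoggiatura.

The harmony at that moment is E dominant seventh chord (E, G♯, B, D); C4 is not a chord tone.
It is approached by leap up from E3 and left by step down to B3.
Leap in, step out — an appoggiatura.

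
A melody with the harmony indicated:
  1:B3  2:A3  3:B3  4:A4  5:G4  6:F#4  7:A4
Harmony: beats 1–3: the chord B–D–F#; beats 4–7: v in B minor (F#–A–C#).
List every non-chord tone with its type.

A3 (beat 2) — neighbor tone; G4 (beat 5) — passing tone.

The harmony at that moment is B minor triad (B, D, F#); A3 is not a chord tone.
It is approached by step down from B3 and left by step up to B3.
Step away and step back to the same note — a neighbor tone (lower neighbor).
The harmony at that moment is F# minor triad (F#, A, C#); G4 is not a chord tone.
It is approached by step down from A4 and left by step down to F#4.
Step in, step out in the same direction — a passing tone.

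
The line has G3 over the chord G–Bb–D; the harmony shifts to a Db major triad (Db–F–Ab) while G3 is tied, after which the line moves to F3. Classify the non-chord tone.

The harmony at that moment is Db major triad (Db, F, Ab); G3 is not a chord tone.
It is held over (the same pitch as the preceding G3) and left by step down to F3.
Held over from the previous chord and resolving down by step — a suspension.

G3 is a suspension.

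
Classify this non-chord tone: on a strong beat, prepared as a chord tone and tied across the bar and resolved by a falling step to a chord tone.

Suspension.

Approach: by preparation — the pitch is first a chord tone, then held (tied or repeated) while the harmony changes under it. Departure: down by step. Metric position: strong.
A prepared dissonance that resolves downward by step — a suspension. (The same figure resolving upward would be a retardation.)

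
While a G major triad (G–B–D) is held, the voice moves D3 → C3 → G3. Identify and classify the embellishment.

The harmony at that moment is G major triad (G, B, D); C3 is not a chord tone.
It is approached by step down from D3 and left by leap up to G3.
Step in, leap out — an escape tone.

C3 is an escape tone.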